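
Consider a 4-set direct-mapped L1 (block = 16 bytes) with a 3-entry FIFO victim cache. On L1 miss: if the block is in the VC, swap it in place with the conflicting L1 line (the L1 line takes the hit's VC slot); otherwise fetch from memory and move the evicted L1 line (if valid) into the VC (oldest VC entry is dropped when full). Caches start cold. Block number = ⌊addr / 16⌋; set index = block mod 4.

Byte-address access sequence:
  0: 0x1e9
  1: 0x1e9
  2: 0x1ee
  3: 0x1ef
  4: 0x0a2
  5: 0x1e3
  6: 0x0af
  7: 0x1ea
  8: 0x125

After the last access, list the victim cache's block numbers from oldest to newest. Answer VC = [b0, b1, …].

0: 0x1e9 (blk 30, set 2) → MISS  vc=[]
1: 0x1e9 (blk 30, set 2) → L1-HIT  vc=[]
2: 0x1ee (blk 30, set 2) → L1-HIT  vc=[]
3: 0x1ef (blk 30, set 2) → L1-HIT  vc=[]
4: 0xa2 (blk 10, set 2) → MISS  vc=[30]
5: 0x1e3 (blk 30, set 2) → VC-HIT  vc=[10]
6: 0xaf (blk 10, set 2) → VC-HIT  vc=[30]
7: 0x1ea (blk 30, set 2) → VC-HIT  vc=[10]
8: 0x125 (blk 18, set 2) → MISS  vc=[10, 30]

VC = [10, 30]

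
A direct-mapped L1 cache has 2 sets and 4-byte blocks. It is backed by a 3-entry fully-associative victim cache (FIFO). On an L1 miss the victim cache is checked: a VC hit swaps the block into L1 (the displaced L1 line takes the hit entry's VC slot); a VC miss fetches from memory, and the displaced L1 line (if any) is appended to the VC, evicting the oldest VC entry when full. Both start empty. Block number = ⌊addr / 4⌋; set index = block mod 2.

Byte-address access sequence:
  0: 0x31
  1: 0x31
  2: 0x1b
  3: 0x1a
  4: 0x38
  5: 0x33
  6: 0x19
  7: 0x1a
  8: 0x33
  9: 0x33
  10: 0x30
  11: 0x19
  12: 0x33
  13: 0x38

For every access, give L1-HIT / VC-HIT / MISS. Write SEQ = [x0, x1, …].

SEQ = [MISS, L1-HIT, MISS, L1-HIT, MISS, VC-HIT, VC-HIT, L1-HIT, VC-HIT, L1-HIT, L1-HIT, VC-HIT, VC-HIT, VC-HIT]

#0 0x31→b12/s0 MISS; vc=[]
#1 0x31→b12/s0 L1-HIT; vc=[]
#2 0x1b→b6/s0 MISS; vc=[12]
#3 0x1a→b6/s0 L1-HIT; vc=[12]
#4 0x38→b14/s0 MISS; vc=[12,6]
#5 0x33→b12/s0 VC-HIT; vc=[14,6]
#6 0x19→b6/s0 VC-HIT; vc=[14,12]
#7 0x1a→b6/s0 L1-HIT; vc=[14,12]
#8 0x33→b12/s0 VC-HIT; vc=[14,6]
#9 0x33→b12/s0 L1-HIT; vc=[14,6]
#10 0x30→b12/s0 L1-HIT; vc=[14,6]
#11 0x19→b6/s0 VC-HIT; vc=[14,12]
#12 0x33→b12/s0 VC-HIT; vc=[14,6]
#13 0x38→b14/s0 VC-HIT; vc=[12,6]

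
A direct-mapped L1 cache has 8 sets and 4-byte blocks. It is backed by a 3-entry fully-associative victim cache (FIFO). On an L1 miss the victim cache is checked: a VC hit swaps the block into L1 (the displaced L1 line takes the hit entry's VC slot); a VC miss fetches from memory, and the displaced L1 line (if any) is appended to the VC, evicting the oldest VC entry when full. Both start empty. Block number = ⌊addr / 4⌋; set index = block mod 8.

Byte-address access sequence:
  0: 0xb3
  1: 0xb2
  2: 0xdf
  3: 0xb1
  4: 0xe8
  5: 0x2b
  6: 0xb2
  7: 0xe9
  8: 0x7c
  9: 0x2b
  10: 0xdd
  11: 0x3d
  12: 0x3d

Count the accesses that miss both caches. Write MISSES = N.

MISSES = 6

#0 0xb3→b44/s4 MISS; vc=[]
#1 0xb2→b44/s4 L1-HIT; vc=[]
#2 0xdf→b55/s7 MISS; vc=[]
#3 0xb1→b44/s4 L1-HIT; vc=[]
#4 0xe8→b58/s2 MISS; vc=[]
#5 0x2b→b10/s2 MISS; vc=[58]
#6 0xb2→b44/s4 L1-HIT; vc=[58]
#7 0xe9→b58/s2 VC-HIT; vc=[10]
#8 0x7c→b31/s7 MISS; vc=[10,55]
#9 0x2b→b10/s2 VC-HIT; vc=[58,55]
#10 0xdd→b55/s7 VC-HIT; vc=[58,31]
#11 0x3d→b15/s7 MISS; vc=[58,31,55]
#12 0x3d→b15/s7 L1-HIT; vc=[58,31,55]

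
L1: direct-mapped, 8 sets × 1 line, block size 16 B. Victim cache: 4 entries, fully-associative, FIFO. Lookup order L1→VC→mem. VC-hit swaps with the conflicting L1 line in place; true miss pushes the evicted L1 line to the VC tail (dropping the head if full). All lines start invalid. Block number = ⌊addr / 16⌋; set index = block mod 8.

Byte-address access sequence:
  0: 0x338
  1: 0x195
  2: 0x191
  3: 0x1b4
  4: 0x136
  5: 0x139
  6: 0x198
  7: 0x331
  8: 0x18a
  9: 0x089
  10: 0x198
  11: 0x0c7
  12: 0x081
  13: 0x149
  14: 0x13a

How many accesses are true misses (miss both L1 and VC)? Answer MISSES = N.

  [0] addr=0x338 blk=51 s=3: MISS | VC []
  [1] addr=0x195 blk=25 s=1: MISS | VC []
  [2] addr=0x191 blk=25 s=1: L1-HIT | VC []
  [3] addr=0x1b4 blk=27 s=3: MISS | VC [51]
  [4] addr=0x136 blk=19 s=3: MISS | VC [51, 27]
  [5] addr=0x139 blk=19 s=3: L1-HIT | VC [51, 27]
  [6] addr=0x198 blk=25 s=1: L1-HIT | VC [51, 27]
  [7] addr=0x331 blk=51 s=3: VC-HIT | VC [19, 27]
  [8] addr=0x18a blk=24 s=0: MISS | VC [19, 27]
  [9] addr=0x89 blk=8 s=0: MISS | VC [19, 27, 24]
  [10] addr=0x198 blk=25 s=1: L1-HIT | VC [19, 27, 24]
  [11] addr=0xc7 blk=12 s=4: MISS | VC [19, 27, 24]
  [12] addr=0x81 blk=8 s=0: L1-HIT | VC [19, 27, 24]
  [13] addr=0x149 blk=20 s=4: MISS | VC [19, 27, 24, 12]
  [14] addr=0x13a blk=19 s=3: VC-HIT | VC [51, 27, 24, 12]

MISSES = 8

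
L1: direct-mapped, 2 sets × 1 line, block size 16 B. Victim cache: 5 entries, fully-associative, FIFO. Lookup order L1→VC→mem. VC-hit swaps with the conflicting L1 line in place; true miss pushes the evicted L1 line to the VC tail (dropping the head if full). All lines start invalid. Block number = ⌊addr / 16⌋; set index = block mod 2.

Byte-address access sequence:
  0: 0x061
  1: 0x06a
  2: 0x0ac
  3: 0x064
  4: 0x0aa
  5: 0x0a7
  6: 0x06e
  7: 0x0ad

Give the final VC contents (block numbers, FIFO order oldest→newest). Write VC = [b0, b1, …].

  [0] addr=0x61 blk=6 s=0: MISS | VC []
  [1] addr=0x6a blk=6 s=0: L1-HIT | VC []
  [2] addr=0xac blk=10 s=0: MISS | VC [6]
  [3] addr=0x64 blk=6 s=0: VC-HIT | VC [10]
  [4] addr=0xaa blk=10 s=0: VC-HIT | VC [6]
  [5] addr=0xa7 blk=10 s=0: L1-HIT | VC [6]
  [6] addr=0x6e blk=6 s=0: VC-HIT | VC [10]
  [7] addr=0xad blk=10 s=0: VC-HIT | VC [6]

VC = [6]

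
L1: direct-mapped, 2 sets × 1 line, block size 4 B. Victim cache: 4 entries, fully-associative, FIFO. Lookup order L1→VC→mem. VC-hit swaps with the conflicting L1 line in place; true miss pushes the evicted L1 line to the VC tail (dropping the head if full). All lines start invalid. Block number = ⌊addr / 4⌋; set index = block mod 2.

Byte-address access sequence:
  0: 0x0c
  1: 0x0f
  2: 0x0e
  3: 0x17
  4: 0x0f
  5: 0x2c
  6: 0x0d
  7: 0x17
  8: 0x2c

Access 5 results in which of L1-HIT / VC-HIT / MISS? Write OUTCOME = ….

#0 0xc→b3/s1 MISS; vc=[]
#1 0xf→b3/s1 L1-HIT; vc=[]
#2 0xe→b3/s1 L1-HIT; vc=[]
#3 0x17→b5/s1 MISS; vc=[3]
#4 0xf→b3/s1 VC-HIT; vc=[5]
#5 0x2c→b11/s1 MISS; vc=[5,3]
#6 0xd→b3/s1 VC-HIT; vc=[5,11]
#7 0x17→b5/s1 VC-HIT; vc=[3,11]
#8 0x2c→b11/s1 VC-HIT; vc=[3,5]

OUTCOME = MISS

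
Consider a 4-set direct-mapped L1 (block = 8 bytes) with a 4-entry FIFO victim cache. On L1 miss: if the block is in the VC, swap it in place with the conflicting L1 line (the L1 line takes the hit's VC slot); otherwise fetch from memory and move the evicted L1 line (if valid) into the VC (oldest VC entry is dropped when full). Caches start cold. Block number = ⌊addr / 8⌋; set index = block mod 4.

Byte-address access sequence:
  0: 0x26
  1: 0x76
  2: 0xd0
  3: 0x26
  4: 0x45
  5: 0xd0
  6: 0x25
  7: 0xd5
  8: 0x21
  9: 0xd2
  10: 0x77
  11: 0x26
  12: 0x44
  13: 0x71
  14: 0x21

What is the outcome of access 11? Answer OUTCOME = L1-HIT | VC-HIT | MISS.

#0 0x26→b4/s0 MISS; vc=[]
#1 0x76→b14/s2 MISS; vc=[]
#2 0xd0→b26/s2 MISS; vc=[14]
#3 0x26→b4/s0 L1-HIT; vc=[14]
#4 0x45→b8/s0 MISS; vc=[14,4]
#5 0xd0→b26/s2 L1-HIT; vc=[14,4]
#6 0x25→b4/s0 VC-HIT; vc=[14,8]
#7 0xd5→b26/s2 L1-HIT; vc=[14,8]
#8 0x21→b4/s0 L1-HIT; vc=[14,8]
#9 0xd2→b26/s2 L1-HIT; vc=[14,8]
#10 0x77→b14/s2 VC-HIT; vc=[26,8]
#11 0x26→b4/s0 L1-HIT; vc=[26,8]
#12 0x44→b8/s0 VC-HIT; vc=[26,4]
#13 0x71→b14/s2 L1-HIT; vc=[26,4]
#14 0x21→b4/s0 VC-HIT; vc=[26,8]

OUTCOME = L1-HIT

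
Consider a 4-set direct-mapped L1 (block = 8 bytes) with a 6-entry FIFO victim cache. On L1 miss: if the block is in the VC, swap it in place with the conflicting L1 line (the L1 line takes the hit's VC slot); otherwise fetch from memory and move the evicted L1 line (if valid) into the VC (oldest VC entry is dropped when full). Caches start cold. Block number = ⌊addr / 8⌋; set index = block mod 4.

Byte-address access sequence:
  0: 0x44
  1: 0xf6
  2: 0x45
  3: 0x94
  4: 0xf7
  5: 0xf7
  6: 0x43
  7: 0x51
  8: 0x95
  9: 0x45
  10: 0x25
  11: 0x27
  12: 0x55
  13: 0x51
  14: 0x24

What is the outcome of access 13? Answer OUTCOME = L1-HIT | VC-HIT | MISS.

  [0] addr=0x44 blk=8 s=0: MISS | VC []
  [1] addr=0xf6 blk=30 s=2: MISS | VC []
  [2] addr=0x45 blk=8 s=0: L1-HIT | VC []
  [3] addr=0x94 blk=18 s=2: MISS | VC [30]
  [4] addr=0xf7 blk=30 s=2: VC-HIT | VC [18]
  [5] addr=0xf7 blk=30 s=2: L1-HIT | VC [18]
  [6] addr=0x43 blk=8 s=0: L1-HIT | VC [18]
  [7] addr=0x51 blk=10 s=2: MISS | VC [18, 30]
  [8] addr=0x95 blk=18 s=2: VC-HIT | VC [10, 30]
  [9] addr=0x45 blk=8 s=0: L1-HIT | VC [10, 30]
  [10] addr=0x25 blk=4 s=0: MISS | VC [10, 30, 8]
  [11] addr=0x27 blk=4 s=0: L1-HIT | VC [10, 30, 8]
  [12] addr=0x55 blk=10 s=2: VC-HIT | VC [18, 30, 8]
  [13] addr=0x51 blk=10 s=2: L1-HIT | VC [18, 30, 8]
  [14] addr=0x24 blk=4 s=0: L1-HIT | VC [18, 30, 8]

OUTCOME = L1-HIT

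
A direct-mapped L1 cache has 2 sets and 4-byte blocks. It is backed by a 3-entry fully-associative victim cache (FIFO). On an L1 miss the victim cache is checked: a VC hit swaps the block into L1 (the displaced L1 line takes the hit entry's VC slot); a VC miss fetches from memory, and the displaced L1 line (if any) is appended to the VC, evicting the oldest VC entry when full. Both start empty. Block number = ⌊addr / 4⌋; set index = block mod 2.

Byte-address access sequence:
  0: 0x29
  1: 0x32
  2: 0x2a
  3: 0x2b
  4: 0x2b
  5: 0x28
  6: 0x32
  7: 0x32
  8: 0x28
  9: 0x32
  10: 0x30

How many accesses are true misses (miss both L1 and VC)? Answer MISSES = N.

MISSES = 2

  [0] addr=0x29 blk=10 s=0: MISS | VC []
  [1] addr=0x32 blk=12 s=0: MISS | VC [10]
  [2] addr=0x2a blk=10 s=0: VC-HIT | VC [12]
  [3] addr=0x2b blk=10 s=0: L1-HIT | VC [12]
  [4] addr=0x2b blk=10 s=0: L1-HIT | VC [12]
  [5] addr=0x28 blk=10 s=0: L1-HIT | VC [12]
  [6] addr=0x32 blk=12 s=0: VC-HIT | VC [10]
  [7] addr=0x32 blk=12 s=0: L1-HIT | VC [10]
  [8] addr=0x28 blk=10 s=0: VC-HIT | VC [12]
  [9] addr=0x32 blk=12 s=0: VC-HIT | VC [10]
  [10] addr=0x30 blk=12 s=0: L1-HIT | VC [10]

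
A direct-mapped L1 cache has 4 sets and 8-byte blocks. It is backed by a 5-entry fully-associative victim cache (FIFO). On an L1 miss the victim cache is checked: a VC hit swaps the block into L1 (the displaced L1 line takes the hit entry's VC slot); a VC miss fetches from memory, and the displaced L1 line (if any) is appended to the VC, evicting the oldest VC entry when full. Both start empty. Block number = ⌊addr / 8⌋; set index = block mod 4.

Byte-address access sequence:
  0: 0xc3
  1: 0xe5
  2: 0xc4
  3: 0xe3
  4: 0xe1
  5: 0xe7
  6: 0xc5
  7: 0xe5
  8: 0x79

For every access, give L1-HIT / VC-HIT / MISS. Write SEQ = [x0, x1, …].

#0 0xc3→b24/s0 MISS; vc=[]
#1 0xe5→b28/s0 MISS; vc=[24]
#2 0xc4→b24/s0 VC-HIT; vc=[28]
#3 0xe3→b28/s0 VC-HIT; vc=[24]
#4 0xe1→b28/s0 L1-HIT; vc=[24]
#5 0xe7→b28/s0 L1-HIT; vc=[24]
#6 0xc5→b24/s0 VC-HIT; vc=[28]
#7 0xe5→b28/s0 VC-HIT; vc=[24]
#8 0x79→b15/s3 MISS; vc=[24]

SEQ = [MISS, MISS, VC-HIT, VC-HIT, L1-HIT, L1-HIT, VC-HIT, VC-HIT, MISS]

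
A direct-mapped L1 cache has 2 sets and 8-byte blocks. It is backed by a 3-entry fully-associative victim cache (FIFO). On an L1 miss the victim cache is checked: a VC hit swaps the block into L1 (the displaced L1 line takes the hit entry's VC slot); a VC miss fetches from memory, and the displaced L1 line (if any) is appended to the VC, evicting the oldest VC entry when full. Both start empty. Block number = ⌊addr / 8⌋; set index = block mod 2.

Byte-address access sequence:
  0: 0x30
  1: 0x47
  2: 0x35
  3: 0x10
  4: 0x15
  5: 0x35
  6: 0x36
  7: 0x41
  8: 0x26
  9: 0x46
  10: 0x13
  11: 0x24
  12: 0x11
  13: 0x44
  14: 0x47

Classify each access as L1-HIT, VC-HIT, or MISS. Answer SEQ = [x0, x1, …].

SEQ = [MISS, MISS, VC-HIT, MISS, L1-HIT, VC-HIT, L1-HIT, VC-HIT, MISS, VC-HIT, VC-HIT, VC-HIT, VC-HIT, VC-HIT, L1-HIT]

  [0] addr=0x30 blk=6 s=0: MISS | VC []
  [1] addr=0x47 blk=8 s=0: MISS | VC [6]
  [2] addr=0x35 blk=6 s=0: VC-HIT | VC [8]
  [3] addr=0x10 blk=2 s=0: MISS | VC [8, 6]
  [4] addr=0x15 blk=2 s=0: L1-HIT | VC [8, 6]
  [5] addr=0x35 blk=6 s=0: VC-HIT | VC [8, 2]
  [6] addr=0x36 blk=6 s=0: L1-HIT | VC [8, 2]
  [7] addr=0x41 blk=8 s=0: VC-HIT | VC [6, 2]
  [8] addr=0x26 blk=4 s=0: MISS | VC [6, 2, 8]
  [9] addr=0x46 blk=8 s=0: VC-HIT | VC [6, 2, 4]
  [10] addr=0x13 blk=2 s=0: VC-HIT | VC [6, 8, 4]
  [11] addr=0x24 blk=4 s=0: VC-HIT | VC [6, 8, 2]
  [12] addr=0x11 blk=2 s=0: VC-HIT | VC [6, 8, 4]
  [13] addr=0x44 blk=8 s=0: VC-HIT | VC [6, 2, 4]
  [14] addr=0x47 blk=8 s=0: L1-HIT | VC [6, 2, 4]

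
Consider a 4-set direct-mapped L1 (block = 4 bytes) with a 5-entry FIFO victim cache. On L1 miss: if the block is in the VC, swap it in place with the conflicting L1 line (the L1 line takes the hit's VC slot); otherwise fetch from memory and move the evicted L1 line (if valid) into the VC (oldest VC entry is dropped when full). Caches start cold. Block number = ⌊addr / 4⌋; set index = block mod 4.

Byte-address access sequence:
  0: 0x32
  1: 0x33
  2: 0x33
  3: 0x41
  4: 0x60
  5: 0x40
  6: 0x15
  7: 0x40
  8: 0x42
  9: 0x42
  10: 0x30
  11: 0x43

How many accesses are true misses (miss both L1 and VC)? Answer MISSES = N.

MISSES = 4

0: 0x32 (blk 12, set 0) → MISS  vc=[]
1: 0x33 (blk 12, set 0) → L1-HIT  vc=[]
2: 0x33 (blk 12, set 0) → L1-HIT  vc=[]
3: 0x41 (blk 16, set 0) → MISS  vc=[12]
4: 0x60 (blk 24, set 0) → MISS  vc=[12, 16]
5: 0x40 (blk 16, set 0) → VC-HIT  vc=[12, 24]
6: 0x15 (blk 5, set 1) → MISS  vc=[12, 24]
7: 0x40 (blk 16, set 0) → L1-HIT  vc=[12, 24]
8: 0x42 (blk 16, set 0) → L1-HIT  vc=[12, 24]
9: 0x42 (blk 16, set 0) → L1-HIT  vc=[12, 24]
10: 0x30 (blk 12, set 0) → VC-HIT  vc=[16, 24]
11: 0x43 (blk 16, set 0) → VC-HIT  vc=[12, 24]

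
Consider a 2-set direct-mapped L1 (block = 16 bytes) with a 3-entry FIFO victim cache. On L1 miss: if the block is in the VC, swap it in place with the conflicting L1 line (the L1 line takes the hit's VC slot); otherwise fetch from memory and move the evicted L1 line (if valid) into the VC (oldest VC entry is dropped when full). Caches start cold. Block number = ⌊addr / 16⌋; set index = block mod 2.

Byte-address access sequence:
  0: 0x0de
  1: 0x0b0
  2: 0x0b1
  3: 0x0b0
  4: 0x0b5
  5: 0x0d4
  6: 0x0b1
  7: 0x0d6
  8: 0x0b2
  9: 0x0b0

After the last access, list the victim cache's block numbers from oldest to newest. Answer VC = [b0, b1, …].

#0 0xde→b13/s1 MISS; vc=[]
#1 0xb0→b11/s1 MISS; vc=[13]
#2 0xb1→b11/s1 L1-HIT; vc=[13]
#3 0xb0→b11/s1 L1-HIT; vc=[13]
#4 0xb5→b11/s1 L1-HIT; vc=[13]
#5 0xd4→b13/s1 VC-HIT; vc=[11]
#6 0xb1→b11/s1 VC-HIT; vc=[13]
#7 0xd6→b13/s1 VC-HIT; vc=[11]
#8 0xb2→b11/s1 VC-HIT; vc=[13]
#9 0xb0→b11/s1 L1-HIT; vc=[13]

VC = [13]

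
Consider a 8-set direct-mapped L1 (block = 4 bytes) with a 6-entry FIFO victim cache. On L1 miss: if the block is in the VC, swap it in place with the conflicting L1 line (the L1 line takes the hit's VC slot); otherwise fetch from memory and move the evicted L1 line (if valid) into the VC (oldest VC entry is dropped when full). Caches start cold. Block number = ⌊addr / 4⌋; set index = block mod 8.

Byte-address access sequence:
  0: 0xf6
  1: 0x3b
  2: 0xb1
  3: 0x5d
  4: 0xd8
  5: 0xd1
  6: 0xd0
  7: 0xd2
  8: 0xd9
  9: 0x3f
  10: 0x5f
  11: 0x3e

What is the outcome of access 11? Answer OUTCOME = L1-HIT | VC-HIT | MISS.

0: 0xf6 (blk 61, set 5) → MISS  vc=[]
1: 0x3b (blk 14, set 6) → MISS  vc=[]
2: 0xb1 (blk 44, set 4) → MISS  vc=[]
3: 0x5d (blk 23, set 7) → MISS  vc=[]
4: 0xd8 (blk 54, set 6) → MISS  vc=[14]
5: 0xd1 (blk 52, set 4) → MISS  vc=[14, 44]
6: 0xd0 (blk 52, set 4) → L1-HIT  vc=[14, 44]
7: 0xd2 (blk 52, set 4) → L1-HIT  vc=[14, 44]
8: 0xd9 (blk 54, set 6) → L1-HIT  vc=[14, 44]
9: 0x3f (blk 15, set 7) → MISS  vc=[14, 44, 23]
10: 0x5f (blk 23, set 7) → VC-HIT  vc=[14, 44, 15]
11: 0x3e (blk 15, set 7) → VC-HIT  vc=[14, 44, 23]

OUTCOME = VC-HIT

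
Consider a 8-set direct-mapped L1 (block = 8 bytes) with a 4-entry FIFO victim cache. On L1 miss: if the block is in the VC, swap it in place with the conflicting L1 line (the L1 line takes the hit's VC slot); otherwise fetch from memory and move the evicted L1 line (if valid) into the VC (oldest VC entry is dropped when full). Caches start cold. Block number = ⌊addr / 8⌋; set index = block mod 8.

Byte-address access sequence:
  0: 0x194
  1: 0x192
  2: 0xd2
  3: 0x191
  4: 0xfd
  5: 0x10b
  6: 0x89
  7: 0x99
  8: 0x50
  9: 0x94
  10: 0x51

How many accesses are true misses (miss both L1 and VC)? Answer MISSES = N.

MISSES = 8

  [0] addr=0x194 blk=50 s=2: MISS | VC []
  [1] addr=0x192 blk=50 s=2: L1-HIT | VC []
  [2] addr=0xd2 blk=26 s=2: MISS | VC [50]
  [3] addr=0x191 blk=50 s=2: VC-HIT | VC [26]
  [4] addr=0xfd blk=31 s=7: MISS | VC [26]
  [5] addr=0x10b blk=33 s=1: MISS | VC [26]
  [6] addr=0x89 blk=17 s=1: MISS | VC [26, 33]
  [7] addr=0x99 blk=19 s=3: MISS | VC [26, 33]
  [8] addr=0x50 blk=10 s=2: MISS | VC [26, 33, 50]
  [9] addr=0x94 blk=18 s=2: MISS | VC [26, 33, 50, 10]
  [10] addr=0x51 blk=10 s=2: VC-HIT | VC [26, 33, 50, 18]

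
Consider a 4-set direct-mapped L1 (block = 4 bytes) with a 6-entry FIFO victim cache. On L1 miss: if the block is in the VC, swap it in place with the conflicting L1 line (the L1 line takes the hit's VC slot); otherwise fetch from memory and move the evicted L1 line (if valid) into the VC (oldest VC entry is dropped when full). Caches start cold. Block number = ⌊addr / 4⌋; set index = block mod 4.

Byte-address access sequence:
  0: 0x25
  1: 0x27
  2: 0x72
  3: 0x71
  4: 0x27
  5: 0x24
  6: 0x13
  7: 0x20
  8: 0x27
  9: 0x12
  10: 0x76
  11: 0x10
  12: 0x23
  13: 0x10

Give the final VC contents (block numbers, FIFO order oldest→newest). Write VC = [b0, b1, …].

VC = [28, 8, 9]

0: 0x25 (blk 9, set 1) → MISS  vc=[]
1: 0x27 (blk 9, set 1) → L1-HIT  vc=[]
2: 0x72 (blk 28, set 0) → MISS  vc=[]
3: 0x71 (blk 28, set 0) → L1-HIT  vc=[]
4: 0x27 (blk 9, set 1) → L1-HIT  vc=[]
5: 0x24 (blk 9, set 1) → L1-HIT  vc=[]
6: 0x13 (blk 4, set 0) → MISS  vc=[28]
7: 0x20 (blk 8, set 0) → MISS  vc=[28, 4]
8: 0x27 (blk 9, set 1) → L1-HIT  vc=[28, 4]
9: 0x12 (blk 4, set 0) → VC-HIT  vc=[28, 8]
10: 0x76 (blk 29, set 1) → MISS  vc=[28, 8, 9]
11: 0x10 (blk 4, set 0) → L1-HIT  vc=[28, 8, 9]
12: 0x23 (blk 8, set 0) → VC-HIT  vc=[28, 4, 9]
13: 0x10 (blk 4, set 0) → VC-HIT  vc=[28, 8, 9]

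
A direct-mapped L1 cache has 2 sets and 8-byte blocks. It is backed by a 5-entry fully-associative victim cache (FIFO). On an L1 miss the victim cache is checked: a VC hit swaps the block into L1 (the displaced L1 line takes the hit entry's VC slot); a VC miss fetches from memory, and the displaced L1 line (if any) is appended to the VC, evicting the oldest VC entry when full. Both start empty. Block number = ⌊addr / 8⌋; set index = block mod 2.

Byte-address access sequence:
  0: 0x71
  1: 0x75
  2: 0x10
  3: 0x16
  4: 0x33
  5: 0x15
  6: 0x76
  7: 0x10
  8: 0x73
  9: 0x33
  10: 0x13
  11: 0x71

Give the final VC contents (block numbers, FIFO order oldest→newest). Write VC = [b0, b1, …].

  [0] addr=0x71 blk=14 s=0: MISS | VC []
  [1] addr=0x75 blk=14 s=0: L1-HIT | VC []
  [2] addr=0x10 blk=2 s=0: MISS | VC [14]
  [3] addr=0x16 blk=2 s=0: L1-HIT | VC [14]
  [4] addr=0x33 blk=6 s=0: MISS | VC [14, 2]
  [5] addr=0x15 blk=2 s=0: VC-HIT | VC [14, 6]
  [6] addr=0x76 blk=14 s=0: VC-HIT | VC [2, 6]
  [7] addr=0x10 blk=2 s=0: VC-HIT | VC [14, 6]
  [8] addr=0x73 blk=14 s=0: VC-HIT | VC [2, 6]
  [9] addr=0x33 blk=6 s=0: VC-HIT | VC [2, 14]
  [10] addr=0x13 blk=2 s=0: VC-HIT | VC [6, 14]
  [11] addr=0x71 blk=14 s=0: VC-HIT | VC [6, 2]

VC = [6, 2]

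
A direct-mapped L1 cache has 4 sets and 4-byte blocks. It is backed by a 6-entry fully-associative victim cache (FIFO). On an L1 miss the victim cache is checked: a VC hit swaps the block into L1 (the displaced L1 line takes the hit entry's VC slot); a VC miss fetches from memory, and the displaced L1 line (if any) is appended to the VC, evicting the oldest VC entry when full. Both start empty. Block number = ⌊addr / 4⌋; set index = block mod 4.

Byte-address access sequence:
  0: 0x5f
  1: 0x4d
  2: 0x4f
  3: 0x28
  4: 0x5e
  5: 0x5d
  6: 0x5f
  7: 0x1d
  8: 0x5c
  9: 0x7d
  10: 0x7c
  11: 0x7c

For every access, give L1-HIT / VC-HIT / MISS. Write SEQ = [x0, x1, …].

#0 0x5f→b23/s3 MISS; vc=[]
#1 0x4d→b19/s3 MISS; vc=[23]
#2 0x4f→b19/s3 L1-HIT; vc=[23]
#3 0x28→b10/s2 MISS; vc=[23]
#4 0x5e→b23/s3 VC-HIT; vc=[19]
#5 0x5d→b23/s3 L1-HIT; vc=[19]
#6 0x5f→b23/s3 L1-HIT; vc=[19]
#7 0x1d→b7/s3 MISS; vc=[19,23]
#8 0x5c→b23/s3 VC-HIT; vc=[19,7]
#9 0x7d→b31/s3 MISS; vc=[19,7,23]
#10 0x7c→b31/s3 L1-HIT; vc=[19,7,23]
#11 0x7c→b31/s3 L1-HIT; vc=[19,7,23]

SEQ = [MISS, MISS, L1-HIT, MISS, VC-HIT, L1-HIT, L1-HIT, MISS, VC-HIT, MISS, L1-HIT, L1-HIT]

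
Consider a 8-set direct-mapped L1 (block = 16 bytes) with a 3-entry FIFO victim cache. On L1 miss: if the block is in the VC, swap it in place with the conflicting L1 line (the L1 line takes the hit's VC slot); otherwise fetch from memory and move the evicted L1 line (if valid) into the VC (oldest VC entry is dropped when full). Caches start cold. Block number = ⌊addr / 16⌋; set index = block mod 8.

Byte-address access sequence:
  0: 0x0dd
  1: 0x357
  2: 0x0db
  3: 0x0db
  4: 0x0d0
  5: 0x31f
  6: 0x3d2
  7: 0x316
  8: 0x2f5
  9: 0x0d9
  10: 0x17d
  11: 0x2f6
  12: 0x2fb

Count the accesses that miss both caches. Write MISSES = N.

MISSES = 6

  [0] addr=0xdd blk=13 s=5: MISS | VC []
  [1] addr=0x357 blk=53 s=5: MISS | VC [13]
  [2] addr=0xdb blk=13 s=5: VC-HIT | VC [53]
  [3] addr=0xdb blk=13 s=5: L1-HIT | VC [53]
  [4] addr=0xd0 blk=13 s=5: L1-HIT | VC [53]
  [5] addr=0x31f blk=49 s=1: MISS | VC [53]
  [6] addr=0x3d2 blk=61 s=5: MISS | VC [53, 13]
  [7] addr=0x316 blk=49 s=1: L1-HIT | VC [53, 13]
  [8] addr=0x2f5 blk=47 s=7: MISS | VC [53, 13]
  [9] addr=0xd9 blk=13 s=5: VC-HIT | VC [53, 61]
  [10] addr=0x17d blk=23 s=7: MISS | VC [53, 61, 47]
  [11] addr=0x2f6 blk=47 s=7: VC-HIT | VC [53, 61, 23]
  [12] addr=0x2fb blk=47 s=7: L1-HIT | VC [53, 61, 23]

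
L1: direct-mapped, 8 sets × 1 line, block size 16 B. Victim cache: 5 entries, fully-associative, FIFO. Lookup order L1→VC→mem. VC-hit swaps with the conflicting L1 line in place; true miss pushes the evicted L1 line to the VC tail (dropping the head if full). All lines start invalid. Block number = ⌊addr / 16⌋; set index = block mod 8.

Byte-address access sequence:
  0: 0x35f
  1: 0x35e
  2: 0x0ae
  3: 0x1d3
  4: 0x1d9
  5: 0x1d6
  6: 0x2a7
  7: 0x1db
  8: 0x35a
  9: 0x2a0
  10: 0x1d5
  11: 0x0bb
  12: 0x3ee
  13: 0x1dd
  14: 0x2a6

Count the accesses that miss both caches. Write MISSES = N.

0: 0x35f (blk 53, set 5) → MISS  vc=[]
1: 0x35e (blk 53, set 5) → L1-HIT  vc=[]
2: 0xae (blk 10, set 2) → MISS  vc=[]
3: 0x1d3 (blk 29, set 5) → MISS  vc=[53]
4: 0x1d9 (blk 29, set 5) → L1-HIT  vc=[53]
5: 0x1d6 (blk 29, set 5) → L1-HIT  vc=[53]
6: 0x2a7 (blk 42, set 2) → MISS  vc=[53, 10]
7: 0x1db (blk 29, set 5) → L1-HIT  vc=[53, 10]
8: 0x35a (blk 53, set 5) → VC-HIT  vc=[29, 10]
9: 0x2a0 (blk 42, set 2) → L1-HIT  vc=[29, 10]
10: 0x1d5 (blk 29, set 5) → VC-HIT  vc=[53, 10]
11: 0xbb (blk 11, set 3) → MISS  vc=[53, 10]
12: 0x3ee (blk 62, set 6) → MISS  vc=[53, 10]
13: 0x1dd (blk 29, set 5) → L1-HIT  vc=[53, 10]
14: 0x2a6 (blk 42, set 2) → L1-HIT  vc=[53, 10]

MISSES = 6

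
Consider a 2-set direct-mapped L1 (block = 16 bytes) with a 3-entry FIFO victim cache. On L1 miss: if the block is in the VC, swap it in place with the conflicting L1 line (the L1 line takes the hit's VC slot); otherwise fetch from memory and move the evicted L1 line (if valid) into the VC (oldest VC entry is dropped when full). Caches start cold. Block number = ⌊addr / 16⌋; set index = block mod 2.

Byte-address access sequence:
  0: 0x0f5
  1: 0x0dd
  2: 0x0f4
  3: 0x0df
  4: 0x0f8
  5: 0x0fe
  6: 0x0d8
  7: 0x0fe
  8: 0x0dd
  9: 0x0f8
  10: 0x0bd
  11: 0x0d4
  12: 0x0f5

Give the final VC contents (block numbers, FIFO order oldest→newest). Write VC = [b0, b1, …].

#0 0xf5→b15/s1 MISS; vc=[]
#1 0xdd→b13/s1 MISS; vc=[15]
#2 0xf4→b15/s1 VC-HIT; vc=[13]
#3 0xdf→b13/s1 VC-HIT; vc=[15]
#4 0xf8→b15/s1 VC-HIT; vc=[13]
#5 0xfe→b15/s1 L1-HIT; vc=[13]
#6 0xd8→b13/s1 VC-HIT; vc=[15]
#7 0xfe→b15/s1 VC-HIT; vc=[13]
#8 0xdd→b13/s1 VC-HIT; vc=[15]
#9 0xf8→b15/s1 VC-HIT; vc=[13]
#10 0xbd→b11/s1 MISS; vc=[13,15]
#11 0xd4→b13/s1 VC-HIT; vc=[11,15]
#12 0xf5→b15/s1 VC-HIT; vc=[11,13]

VC = [11, 13]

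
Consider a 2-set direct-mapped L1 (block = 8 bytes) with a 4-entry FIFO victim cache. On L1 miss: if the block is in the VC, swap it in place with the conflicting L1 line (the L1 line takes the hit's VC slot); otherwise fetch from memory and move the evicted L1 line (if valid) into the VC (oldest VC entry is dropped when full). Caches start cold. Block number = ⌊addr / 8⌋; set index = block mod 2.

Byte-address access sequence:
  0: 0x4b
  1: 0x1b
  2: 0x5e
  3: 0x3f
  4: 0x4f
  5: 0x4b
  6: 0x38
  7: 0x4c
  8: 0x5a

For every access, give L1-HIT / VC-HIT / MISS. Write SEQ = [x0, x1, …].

SEQ = [MISS, MISS, MISS, MISS, VC-HIT, L1-HIT, VC-HIT, VC-HIT, VC-HIT]

0: 0x4b (blk 9, set 1) → MISS  vc=[]
1: 0x1b (blk 3, set 1) → MISS  vc=[9]
2: 0x5e (blk 11, set 1) → MISS  vc=[9, 3]
3: 0x3f (blk 7, set 1) → MISS  vc=[9, 3, 11]
4: 0x4f (blk 9, set 1) → VC-HIT  vc=[7, 3, 11]
5: 0x4b (blk 9, set 1) → L1-HIT  vc=[7, 3, 11]
6: 0x38 (blk 7, set 1) → VC-HIT  vc=[9, 3, 11]
7: 0x4c (blk 9, set 1) → VC-HIT  vc=[7, 3, 11]
8: 0x5a (blk 11, set 1) → VC-HIT  vc=[7, 3, 9]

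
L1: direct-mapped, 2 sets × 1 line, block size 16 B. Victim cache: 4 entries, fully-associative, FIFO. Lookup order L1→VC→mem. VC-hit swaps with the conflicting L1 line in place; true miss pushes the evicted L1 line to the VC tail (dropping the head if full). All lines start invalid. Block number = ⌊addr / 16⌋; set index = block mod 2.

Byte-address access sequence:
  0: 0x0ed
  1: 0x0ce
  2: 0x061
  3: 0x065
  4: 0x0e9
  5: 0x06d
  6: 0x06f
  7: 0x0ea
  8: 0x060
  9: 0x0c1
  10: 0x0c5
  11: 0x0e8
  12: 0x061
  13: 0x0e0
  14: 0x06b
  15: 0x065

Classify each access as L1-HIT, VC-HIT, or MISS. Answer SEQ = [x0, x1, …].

SEQ = [MISS, MISS, MISS, L1-HIT, VC-HIT, VC-HIT, L1-HIT, VC-HIT, VC-HIT, VC-HIT, L1-HIT, VC-HIT, VC-HIT, VC-HIT, VC-HIT, L1-HIT]

#0 0xed→b14/s0 MISS; vc=[]
#1 0xce→b12/s0 MISS; vc=[14]
#2 0x61→b6/s0 MISS; vc=[14,12]
#3 0x65→b6/s0 L1-HIT; vc=[14,12]
#4 0xe9→b14/s0 VC-HIT; vc=[6,12]
#5 0x6d→b6/s0 VC-HIT; vc=[14,12]
#6 0x6f→b6/s0 L1-HIT; vc=[14,12]
#7 0xea→b14/s0 VC-HIT; vc=[6,12]
#8 0x60→b6/s0 VC-HIT; vc=[14,12]
#9 0xc1→b12/s0 VC-HIT; vc=[14,6]
#10 0xc5→b12/s0 L1-HIT; vc=[14,6]
#11 0xe8→b14/s0 VC-HIT; vc=[12,6]
#12 0x61→b6/s0 VC-HIT; vc=[12,14]
#13 0xe0→b14/s0 VC-HIT; vc=[12,6]
#14 0x6b→b6/s0 VC-HIT; vc=[12,14]
#15 0x65→b6/s0 L1-HIT; vc=[12,14]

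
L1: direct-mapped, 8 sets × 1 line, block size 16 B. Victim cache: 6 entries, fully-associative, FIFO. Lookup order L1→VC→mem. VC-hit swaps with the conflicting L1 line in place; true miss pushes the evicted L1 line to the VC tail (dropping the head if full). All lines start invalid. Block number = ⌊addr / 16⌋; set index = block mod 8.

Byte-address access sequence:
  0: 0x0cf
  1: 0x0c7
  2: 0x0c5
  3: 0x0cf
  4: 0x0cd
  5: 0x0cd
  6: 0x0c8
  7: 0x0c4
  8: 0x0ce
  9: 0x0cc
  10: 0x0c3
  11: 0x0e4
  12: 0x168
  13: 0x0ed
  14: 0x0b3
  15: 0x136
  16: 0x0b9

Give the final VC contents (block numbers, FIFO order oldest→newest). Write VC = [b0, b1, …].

VC = [22, 19]

#0 0xcf→b12/s4 MISS; vc=[]
#1 0xc7→b12/s4 L1-HIT; vc=[]
#2 0xc5→b12/s4 L1-HIT; vc=[]
#3 0xcf→b12/s4 L1-HIT; vc=[]
#4 0xcd→b12/s4 L1-HIT; vc=[]
#5 0xcd→b12/s4 L1-HIT; vc=[]
#6 0xc8→b12/s4 L1-HIT; vc=[]
#7 0xc4→b12/s4 L1-HIT; vc=[]
#8 0xce→b12/s4 L1-HIT; vc=[]
#9 0xcc→b12/s4 L1-HIT; vc=[]
#10 0xc3→b12/s4 L1-HIT; vc=[]
#11 0xe4→b14/s6 MISS; vc=[]
#12 0x168→b22/s6 MISS; vc=[14]
#13 0xed→b14/s6 VC-HIT; vc=[22]
#14 0xb3→b11/s3 MISS; vc=[22]
#15 0x136→b19/s3 MISS; vc=[22,11]
#16 0xb9→b11/s3 VC-HIT; vc=[22,19]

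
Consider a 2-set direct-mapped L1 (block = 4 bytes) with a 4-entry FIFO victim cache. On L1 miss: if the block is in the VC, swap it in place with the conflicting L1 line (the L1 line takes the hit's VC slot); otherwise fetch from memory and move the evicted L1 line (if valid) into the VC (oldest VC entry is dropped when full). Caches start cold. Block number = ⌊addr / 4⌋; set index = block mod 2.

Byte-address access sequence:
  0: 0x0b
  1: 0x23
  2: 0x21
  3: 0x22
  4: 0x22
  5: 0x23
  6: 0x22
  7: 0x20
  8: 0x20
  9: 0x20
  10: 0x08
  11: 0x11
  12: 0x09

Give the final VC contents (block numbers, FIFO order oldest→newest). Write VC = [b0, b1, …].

VC = [8, 4]

#0 0xb→b2/s0 MISS; vc=[]
#1 0x23→b8/s0 MISS; vc=[2]
#2 0x21→b8/s0 L1-HIT; vc=[2]
#3 0x22→b8/s0 L1-HIT; vc=[2]
#4 0x22→b8/s0 L1-HIT; vc=[2]
#5 0x23→b8/s0 L1-HIT; vc=[2]
#6 0x22→b8/s0 L1-HIT; vc=[2]
#7 0x20→b8/s0 L1-HIT; vc=[2]
#8 0x20→b8/s0 L1-HIT; vc=[2]
#9 0x20→b8/s0 L1-HIT; vc=[2]
#10 0x8→b2/s0 VC-HIT; vc=[8]
#11 0x11→b4/s0 MISS; vc=[8,2]
#12 0x9→b2/s0 VC-HIT; vc=[8,4]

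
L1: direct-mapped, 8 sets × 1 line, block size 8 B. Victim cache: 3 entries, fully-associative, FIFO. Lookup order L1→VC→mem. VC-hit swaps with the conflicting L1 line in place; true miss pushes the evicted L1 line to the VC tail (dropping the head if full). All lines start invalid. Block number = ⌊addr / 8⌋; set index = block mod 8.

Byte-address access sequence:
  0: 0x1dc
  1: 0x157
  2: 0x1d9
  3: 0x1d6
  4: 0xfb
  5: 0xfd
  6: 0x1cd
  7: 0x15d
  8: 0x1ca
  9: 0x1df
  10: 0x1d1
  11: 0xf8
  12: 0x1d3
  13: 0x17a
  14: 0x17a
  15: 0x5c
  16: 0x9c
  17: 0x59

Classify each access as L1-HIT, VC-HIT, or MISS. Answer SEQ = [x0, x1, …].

SEQ = [MISS, MISS, L1-HIT, MISS, MISS, L1-HIT, MISS, MISS, L1-HIT, VC-HIT, L1-HIT, L1-HIT, L1-HIT, MISS, L1-HIT, MISS, MISS, VC-HIT]

0: 0x1dc (blk 59, set 3) → MISS  vc=[]
1: 0x157 (blk 42, set 2) → MISS  vc=[]
2: 0x1d9 (blk 59, set 3) → L1-HIT  vc=[]
3: 0x1d6 (blk 58, set 2) → MISS  vc=[42]
4: 0xfb (blk 31, set 7) → MISS  vc=[42]
5: 0xfd (blk 31, set 7) → L1-HIT  vc=[42]
6: 0x1cd (blk 57, set 1) → MISS  vc=[42]
7: 0x15d (blk 43, set 3) → MISS  vc=[42, 59]
8: 0x1ca (blk 57, set 1) → L1-HIT  vc=[42, 59]
9: 0x1df (blk 59, set 3) → VC-HIT  vc=[42, 43]
10: 0x1d1 (blk 58, set 2) → L1-HIT  vc=[42, 43]
11: 0xf8 (blk 31, set 7) → L1-HIT  vc=[42, 43]
12: 0x1d3 (blk 58, set 2) → L1-HIT  vc=[42, 43]
13: 0x17a (blk 47, set 7) → MISS  vc=[42, 43, 31]
14: 0x17a (blk 47, set 7) → L1-HIT  vc=[42, 43, 31]
15: 0x5c (blk 11, set 3) → MISS  vc=[43, 31, 59]
16: 0x9c (blk 19, set 3) → MISS  vc=[31, 59, 11]
17: 0x59 (blk 11, set 3) → VC-HIT  vc=[31, 59, 19]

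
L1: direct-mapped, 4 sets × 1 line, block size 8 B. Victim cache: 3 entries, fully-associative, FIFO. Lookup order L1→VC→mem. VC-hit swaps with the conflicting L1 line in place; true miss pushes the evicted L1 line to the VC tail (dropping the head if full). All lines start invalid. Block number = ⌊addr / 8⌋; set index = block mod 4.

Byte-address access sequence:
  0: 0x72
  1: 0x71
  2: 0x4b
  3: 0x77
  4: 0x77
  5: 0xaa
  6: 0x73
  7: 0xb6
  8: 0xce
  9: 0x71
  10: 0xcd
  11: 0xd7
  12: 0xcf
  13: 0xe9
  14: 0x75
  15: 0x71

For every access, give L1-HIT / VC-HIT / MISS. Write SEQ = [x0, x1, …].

SEQ = [MISS, L1-HIT, MISS, L1-HIT, L1-HIT, MISS, L1-HIT, MISS, MISS, VC-HIT, L1-HIT, MISS, L1-HIT, MISS, VC-HIT, L1-HIT]

  [0] addr=0x72 blk=14 s=2: MISS | VC []
  [1] addr=0x71 blk=14 s=2: L1-HIT | VC []
  [2] addr=0x4b blk=9 s=1: MISS | VC []
  [3] addr=0x77 blk=14 s=2: L1-HIT | VC []
  [4] addr=0x77 blk=14 s=2: L1-HIT | VC []
  [5] addr=0xaa blk=21 s=1: MISS | VC [9]
  [6] addr=0x73 blk=14 s=2: L1-HIT | VC [9]
  [7] addr=0xb6 blk=22 s=2: MISS | VC [9, 14]
  [8] addr=0xce blk=25 s=1: MISS | VC [9, 14, 21]
  [9] addr=0x71 blk=14 s=2: VC-HIT | VC [9, 22, 21]
  [10] addr=0xcd blk=25 s=1: L1-HIT | VC [9, 22, 21]
  [11] addr=0xd7 blk=26 s=2: MISS | VC [22, 21, 14]
  [12] addr=0xcf blk=25 s=1: L1-HIT | VC [22, 21, 14]
  [13] addr=0xe9 blk=29 s=1: MISS | VC [21, 14, 25]
  [14] addr=0x75 blk=14 s=2: VC-HIT | VC [21, 26, 25]
  [15] addr=0x71 blk=14 s=2: L1-HIT | VC [21, 26, 25]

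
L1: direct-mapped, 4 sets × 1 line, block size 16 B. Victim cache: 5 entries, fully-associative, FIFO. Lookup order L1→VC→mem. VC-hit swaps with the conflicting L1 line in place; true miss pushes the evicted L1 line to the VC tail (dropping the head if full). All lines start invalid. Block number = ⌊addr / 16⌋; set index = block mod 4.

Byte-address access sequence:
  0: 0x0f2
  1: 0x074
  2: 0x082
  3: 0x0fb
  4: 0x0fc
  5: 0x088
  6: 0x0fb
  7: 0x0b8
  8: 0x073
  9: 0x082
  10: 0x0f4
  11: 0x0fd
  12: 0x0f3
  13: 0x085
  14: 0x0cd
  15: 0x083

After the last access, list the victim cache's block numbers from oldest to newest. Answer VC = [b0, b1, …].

  [0] addr=0xf2 blk=15 s=3: MISS | VC []
  [1] addr=0x74 blk=7 s=3: MISS | VC [15]
  [2] addr=0x82 blk=8 s=0: MISS | VC [15]
  [3] addr=0xfb blk=15 s=3: VC-HIT | VC [7]
  [4] addr=0xfc blk=15 s=3: L1-HIT | VC [7]
  [5] addr=0x88 blk=8 s=0: L1-HIT | VC [7]
  [6] addr=0xfb blk=15 s=3: L1-HIT | VC [7]
  [7] addr=0xb8 blk=11 s=3: MISS | VC [7, 15]
  [8] addr=0x73 blk=7 s=3: VC-HIT | VC [11, 15]
  [9] addr=0x82 blk=8 s=0: L1-HIT | VC [11, 15]
  [10] addr=0xf4 blk=15 s=3: VC-HIT | VC [11, 7]
  [11] addr=0xfd blk=15 s=3: L1-HIT | VC [11, 7]
  [12] addr=0xf3 blk=15 s=3: L1-HIT | VC [11, 7]
  [13] addr=0x85 blk=8 s=0: L1-HIT | VC [11, 7]
  [14] addr=0xcd blk=12 s=0: MISS | VC [11, 7, 8]
  [15] addr=0x83 blk=8 s=0: VC-HIT | VC [11, 7, 12]

VC = [11, 7, 12]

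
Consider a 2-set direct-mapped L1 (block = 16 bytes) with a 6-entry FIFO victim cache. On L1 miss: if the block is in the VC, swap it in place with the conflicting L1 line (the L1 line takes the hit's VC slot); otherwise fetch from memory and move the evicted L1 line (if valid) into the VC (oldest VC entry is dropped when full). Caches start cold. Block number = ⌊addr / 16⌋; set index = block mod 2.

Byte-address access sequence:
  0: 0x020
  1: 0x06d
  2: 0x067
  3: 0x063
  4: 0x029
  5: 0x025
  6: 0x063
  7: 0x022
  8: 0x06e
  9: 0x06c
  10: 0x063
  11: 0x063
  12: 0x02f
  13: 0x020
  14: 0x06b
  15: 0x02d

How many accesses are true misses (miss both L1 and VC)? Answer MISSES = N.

MISSES = 2

0: 0x20 (blk 2, set 0) → MISS  vc=[]
1: 0x6d (blk 6, set 0) → MISS  vc=[2]
2: 0x67 (blk 6, set 0) → L1-HIT  vc=[2]
3: 0x63 (blk 6, set 0) → L1-HIT  vc=[2]
4: 0x29 (blk 2, set 0) → VC-HIT  vc=[6]
5: 0x25 (blk 2, set 0) → L1-HIT  vc=[6]
6: 0x63 (blk 6, set 0) → VC-HIT  vc=[2]
7: 0x22 (blk 2, set 0) → VC-HIT  vc=[6]
8: 0x6e (blk 6, set 0) → VC-HIT  vc=[2]
9: 0x6c (blk 6, set 0) → L1-HIT  vc=[2]
10: 0x63 (blk 6, set 0) → L1-HIT  vc=[2]
11: 0x63 (blk 6, set 0) → L1-HIT  vc=[2]
12: 0x2f (blk 2, set 0) → VC-HIT  vc=[6]
13: 0x20 (blk 2, set 0) → L1-HIT  vc=[6]
14: 0x6b (blk 6, set 0) → VC-HIT  vc=[2]
15: 0x2d (blk 2, set 0) → VC-HIT  vc=[6]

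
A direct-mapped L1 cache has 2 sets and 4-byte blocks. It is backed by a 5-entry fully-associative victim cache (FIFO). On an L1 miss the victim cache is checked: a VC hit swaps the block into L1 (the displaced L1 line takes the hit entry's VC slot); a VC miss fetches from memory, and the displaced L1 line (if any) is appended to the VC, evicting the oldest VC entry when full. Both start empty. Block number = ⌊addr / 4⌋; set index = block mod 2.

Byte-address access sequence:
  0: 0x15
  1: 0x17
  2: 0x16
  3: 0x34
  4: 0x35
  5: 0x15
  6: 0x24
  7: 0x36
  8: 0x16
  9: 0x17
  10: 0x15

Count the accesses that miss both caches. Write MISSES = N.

MISSES = 3

#0 0x15→b5/s1 MISS; vc=[]
#1 0x17→b5/s1 L1-HIT; vc=[]
#2 0x16→b5/s1 L1-HIT; vc=[]
#3 0x34→b13/s1 MISS; vc=[5]
#4 0x35→b13/s1 L1-HIT; vc=[5]
#5 0x15→b5/s1 VC-HIT; vc=[13]
#6 0x24→b9/s1 MISS; vc=[13,5]
#7 0x36→b13/s1 VC-HIT; vc=[9,5]
#8 0x16→b5/s1 VC-HIT; vc=[9,13]
#9 0x17→b5/s1 L1-HIT; vc=[9,13]
#10 0x15→b5/s1 L1-HIT; vc=[9,13]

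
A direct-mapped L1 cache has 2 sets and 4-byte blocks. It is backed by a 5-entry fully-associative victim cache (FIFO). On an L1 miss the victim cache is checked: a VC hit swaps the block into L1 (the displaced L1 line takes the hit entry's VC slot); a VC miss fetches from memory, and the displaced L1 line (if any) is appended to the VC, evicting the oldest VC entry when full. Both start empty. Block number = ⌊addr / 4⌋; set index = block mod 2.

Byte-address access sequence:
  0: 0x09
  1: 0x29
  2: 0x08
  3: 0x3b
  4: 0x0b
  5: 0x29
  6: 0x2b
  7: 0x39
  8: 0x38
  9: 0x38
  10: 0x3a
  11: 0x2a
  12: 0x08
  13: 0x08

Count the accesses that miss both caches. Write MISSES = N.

MISSES = 3

  [0] addr=0x9 blk=2 s=0: MISS | VC []
  [1] addr=0x29 blk=10 s=0: MISS | VC [2]
  [2] addr=0x8 blk=2 s=0: VC-HIT | VC [10]
  [3] addr=0x3b blk=14 s=0: MISS | VC [10, 2]
  [4] addr=0xb blk=2 s=0: VC-HIT | VC [10, 14]
  [5] addr=0x29 blk=10 s=0: VC-HIT | VC [2, 14]
  [6] addr=0x2b blk=10 s=0: L1-HIT | VC [2, 14]
  [7] addr=0x39 blk=14 s=0: VC-HIT | VC [2, 10]
  [8] addr=0x38 blk=14 s=0: L1-HIT | VC [2, 10]
  [9] addr=0x38 blk=14 s=0: L1-HIT | VC [2, 10]
  [10] addr=0x3a blk=14 s=0: L1-HIT | VC [2, 10]
  [11] addr=0x2a blk=10 s=0: VC-HIT | VC [2, 14]
  [12] addr=0x8 blk=2 s=0: VC-HIT | VC [10, 14]
  [13] addr=0x8 blk=2 s=0: L1-HIT | VC [10, 14]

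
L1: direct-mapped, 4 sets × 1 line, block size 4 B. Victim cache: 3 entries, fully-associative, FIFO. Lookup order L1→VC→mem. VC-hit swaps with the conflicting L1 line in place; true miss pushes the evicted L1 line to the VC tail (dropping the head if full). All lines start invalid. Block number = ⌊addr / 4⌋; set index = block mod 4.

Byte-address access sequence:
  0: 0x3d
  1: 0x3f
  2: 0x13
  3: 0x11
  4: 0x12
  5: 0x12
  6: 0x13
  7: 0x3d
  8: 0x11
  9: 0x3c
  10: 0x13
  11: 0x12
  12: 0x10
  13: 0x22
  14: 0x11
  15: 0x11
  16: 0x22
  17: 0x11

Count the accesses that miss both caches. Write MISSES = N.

0: 0x3d (blk 15, set 3) → MISS  vc=[]
1: 0x3f (blk 15, set 3) → L1-HIT  vc=[]
2: 0x13 (blk 4, set 0) → MISS  vc=[]
3: 0x11 (blk 4, set 0) → L1-HIT  vc=[]
4: 0x12 (blk 4, set 0) → L1-HIT  vc=[]
5: 0x12 (blk 4, set 0) → L1-HIT  vc=[]
6: 0x13 (blk 4, set 0) → L1-HIT  vc=[]
7: 0x3d (blk 15, set 3) → L1-HIT  vc=[]
8: 0x11 (blk 4, set 0) → L1-HIT  vc=[]
9: 0x3c (blk 15, set 3) → L1-HIT  vc=[]
10: 0x13 (blk 4, set 0) → L1-HIT  vc=[]
11: 0x12 (blk 4, set 0) → L1-HIT  vc=[]
12: 0x10 (blk 4, set 0) → L1-HIT  vc=[]
13: 0x22 (blk 8, set 0) → MISS  vc=[4]
14: 0x11 (blk 4, set 0) → VC-HIT  vc=[8]
15: 0x11 (blk 4, set 0) → L1-HIT  vc=[8]
16: 0x22 (blk 8, set 0) → VC-HIT  vc=[4]
17: 0x11 (blk 4, set 0) → VC-HIT  vc=[8]

MISSES = 3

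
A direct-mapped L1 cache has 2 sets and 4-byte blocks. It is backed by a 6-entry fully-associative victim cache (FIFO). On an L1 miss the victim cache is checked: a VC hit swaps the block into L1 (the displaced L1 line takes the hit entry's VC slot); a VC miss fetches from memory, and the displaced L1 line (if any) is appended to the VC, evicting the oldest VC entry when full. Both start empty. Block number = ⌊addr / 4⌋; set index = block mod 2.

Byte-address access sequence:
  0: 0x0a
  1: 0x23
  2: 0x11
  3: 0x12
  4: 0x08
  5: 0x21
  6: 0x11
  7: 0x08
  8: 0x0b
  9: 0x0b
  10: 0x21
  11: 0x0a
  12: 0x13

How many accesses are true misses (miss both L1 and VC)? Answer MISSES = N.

MISSES = 3

#0 0xa→b2/s0 MISS; vc=[]
#1 0x23→b8/s0 MISS; vc=[2]
#2 0x11→b4/s0 MISS; vc=[2,8]
#3 0x12→b4/s0 L1-HIT; vc=[2,8]
#4 0x8→b2/s0 VC-HIT; vc=[4,8]
#5 0x21→b8/s0 VC-HIT; vc=[4,2]
#6 0x11→b4/s0 VC-HIT; vc=[8,2]
#7 0x8→b2/s0 VC-HIT; vc=[8,4]
#8 0xb→b2/s0 L1-HIT; vc=[8,4]
#9 0xb→b2/s0 L1-HIT; vc=[8,4]
#10 0x21→b8/s0 VC-HIT; vc=[2,4]
#11 0xa→b2/s0 VC-HIT; vc=[8,4]
#12 0x13→b4/s0 VC-HIT; vc=[8,2]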